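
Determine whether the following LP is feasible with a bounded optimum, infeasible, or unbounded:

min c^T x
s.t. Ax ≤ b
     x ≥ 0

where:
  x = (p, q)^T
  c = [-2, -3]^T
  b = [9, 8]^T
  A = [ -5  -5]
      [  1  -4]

Unbounded (objective can decrease without bound)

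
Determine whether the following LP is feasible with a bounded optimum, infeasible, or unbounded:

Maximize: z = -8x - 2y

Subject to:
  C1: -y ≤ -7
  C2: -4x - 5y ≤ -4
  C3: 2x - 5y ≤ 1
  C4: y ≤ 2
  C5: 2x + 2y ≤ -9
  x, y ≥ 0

Infeasible (no feasible solution exists)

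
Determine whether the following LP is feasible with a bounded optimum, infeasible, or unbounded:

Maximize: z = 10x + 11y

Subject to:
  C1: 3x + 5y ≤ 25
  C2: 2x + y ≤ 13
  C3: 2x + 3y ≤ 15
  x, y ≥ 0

Feasible with a bounded optimal solution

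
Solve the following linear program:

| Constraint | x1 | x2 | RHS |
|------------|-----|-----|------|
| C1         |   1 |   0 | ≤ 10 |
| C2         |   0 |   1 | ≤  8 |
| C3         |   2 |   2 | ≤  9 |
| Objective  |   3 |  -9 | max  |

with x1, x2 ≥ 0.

Evaluate the objective at each vertex of the feasible region:
  z(0, 0) = 0
  z(4.5, 0) = 13.5  ←
  z(0, 4.5) = -40.5
The maximum is at x1 = 4.5, x2 = 0.

x1 = 4.5, x2 = 0, z = 13.5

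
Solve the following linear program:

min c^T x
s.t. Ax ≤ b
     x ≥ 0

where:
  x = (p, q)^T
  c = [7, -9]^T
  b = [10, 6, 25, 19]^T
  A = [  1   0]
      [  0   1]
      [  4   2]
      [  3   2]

Evaluate the objective at each vertex of the feasible region:
  z(0, 0) = 0
  z(6.25, 0) = 43.75
  z(6, 0.5) = 37.5
  z(2.333, 6) = -37.67
  z(0, 6) = -54  ←
The minimum is at p = 0, q = 6.

p = 0, q = 6, z = -54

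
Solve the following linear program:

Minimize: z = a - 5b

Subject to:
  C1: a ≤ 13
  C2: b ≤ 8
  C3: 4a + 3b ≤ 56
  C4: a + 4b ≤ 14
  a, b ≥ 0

Evaluate the objective at each vertex of the feasible region:
  z(0, 0) = 0
  z(13, 0) = 13
  z(13, 0.25) = 11.75
  z(0, 3.5) = -17.5  ←
The minimum is at a = 0, b = 3.5.

a = 0, b = 3.5, z = -17.5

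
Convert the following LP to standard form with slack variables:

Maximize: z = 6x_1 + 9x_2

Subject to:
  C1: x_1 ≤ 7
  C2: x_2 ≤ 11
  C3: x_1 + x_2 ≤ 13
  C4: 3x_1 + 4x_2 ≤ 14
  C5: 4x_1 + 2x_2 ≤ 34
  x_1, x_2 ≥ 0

max z = 6x_1 + 9x_2

s.t.
  x_1 + s1 = 7
  x_2 + s2 = 11
  x_1 + x_2 + s3 = 13
  3x_1 + 4x_2 + s4 = 14
  4x_1 + 2x_2 + s5 = 34
  x_1, x_2, s1, s2, s3, s4, s5 ≥ 0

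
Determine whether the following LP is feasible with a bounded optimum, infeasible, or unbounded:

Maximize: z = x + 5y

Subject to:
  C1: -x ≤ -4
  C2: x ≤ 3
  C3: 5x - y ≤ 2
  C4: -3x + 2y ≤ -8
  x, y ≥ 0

Infeasible (no feasible solution exists)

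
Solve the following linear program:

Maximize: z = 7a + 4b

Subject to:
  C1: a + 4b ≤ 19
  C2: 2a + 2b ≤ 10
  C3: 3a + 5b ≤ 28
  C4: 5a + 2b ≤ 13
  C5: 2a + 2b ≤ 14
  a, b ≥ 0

Evaluate the objective at each vertex of the feasible region:
  z(0, 0) = 0
  z(2.6, 0) = 18.2
  z(1, 4) = 23  ←
  z(0.3333, 4.667) = 21
  z(0, 4.75) = 19
The maximum is at a = 1, b = 4.

a = 1, b = 4, z = 23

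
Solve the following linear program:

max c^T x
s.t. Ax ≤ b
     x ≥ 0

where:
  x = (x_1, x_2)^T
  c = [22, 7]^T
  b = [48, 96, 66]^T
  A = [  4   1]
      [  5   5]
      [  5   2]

Evaluate the objective at each vertex of the feasible region:
  z(0, 0) = 0
  z(12, 0) = 264
  z(10, 8) = 276  ←
  z(9.2, 10) = 272.4
  z(0, 19.2) = 134.4
The maximum is at x_1 = 10, x_2 = 8.

x_1 = 10, x_2 = 8, z = 276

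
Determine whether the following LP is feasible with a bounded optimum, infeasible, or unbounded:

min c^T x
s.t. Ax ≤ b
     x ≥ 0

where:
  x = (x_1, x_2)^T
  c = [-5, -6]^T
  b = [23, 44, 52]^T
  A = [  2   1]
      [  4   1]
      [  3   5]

Feasible with a bounded optimal solution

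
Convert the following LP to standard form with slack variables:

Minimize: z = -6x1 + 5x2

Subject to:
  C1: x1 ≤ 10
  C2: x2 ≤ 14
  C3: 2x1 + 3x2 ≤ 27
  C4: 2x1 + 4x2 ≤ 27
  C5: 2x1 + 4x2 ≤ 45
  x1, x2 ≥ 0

min z = -6x1 + 5x2

s.t.
  x1 + s1 = 10
  x2 + s2 = 14
  2x1 + 3x2 + s3 = 27
  2x1 + 4x2 + s4 = 27
  2x1 + 4x2 + s5 = 45
  x1, x2, s1, s2, s3, s4, s5 ≥ 0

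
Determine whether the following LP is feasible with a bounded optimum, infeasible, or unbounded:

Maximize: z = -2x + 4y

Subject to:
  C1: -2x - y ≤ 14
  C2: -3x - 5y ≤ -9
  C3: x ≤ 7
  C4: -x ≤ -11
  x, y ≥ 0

Infeasible (no feasible solution exists)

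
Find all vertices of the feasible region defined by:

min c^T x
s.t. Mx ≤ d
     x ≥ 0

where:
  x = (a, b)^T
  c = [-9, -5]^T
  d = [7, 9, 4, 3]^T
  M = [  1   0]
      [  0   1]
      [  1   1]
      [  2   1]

(0, 0), (1.5, 0), (0, 3)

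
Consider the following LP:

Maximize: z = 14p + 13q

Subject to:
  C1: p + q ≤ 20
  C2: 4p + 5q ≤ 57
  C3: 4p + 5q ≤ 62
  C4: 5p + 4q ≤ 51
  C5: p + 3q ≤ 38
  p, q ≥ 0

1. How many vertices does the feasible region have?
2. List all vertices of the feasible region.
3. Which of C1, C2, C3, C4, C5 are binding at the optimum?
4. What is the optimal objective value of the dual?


1. 4
2. (0, 0), (10.2, 0), (3, 9), (0, 11.4)
3. C2, C4
4. 159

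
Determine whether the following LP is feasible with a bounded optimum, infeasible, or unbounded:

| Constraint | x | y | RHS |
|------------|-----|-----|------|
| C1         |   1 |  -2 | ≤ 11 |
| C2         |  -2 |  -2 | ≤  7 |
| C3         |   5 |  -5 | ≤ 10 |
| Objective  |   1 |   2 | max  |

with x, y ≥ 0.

Unbounded (objective can increase without bound)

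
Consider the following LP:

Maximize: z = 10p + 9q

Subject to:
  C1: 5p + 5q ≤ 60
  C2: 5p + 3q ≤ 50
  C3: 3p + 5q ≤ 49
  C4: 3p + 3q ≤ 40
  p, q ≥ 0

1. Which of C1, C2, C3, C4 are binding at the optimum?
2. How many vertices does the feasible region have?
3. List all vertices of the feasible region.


1. C1, C2
2. 5
3. (0, 0), (10, 0), (7, 5), (5.5, 6.5), (0, 9.8)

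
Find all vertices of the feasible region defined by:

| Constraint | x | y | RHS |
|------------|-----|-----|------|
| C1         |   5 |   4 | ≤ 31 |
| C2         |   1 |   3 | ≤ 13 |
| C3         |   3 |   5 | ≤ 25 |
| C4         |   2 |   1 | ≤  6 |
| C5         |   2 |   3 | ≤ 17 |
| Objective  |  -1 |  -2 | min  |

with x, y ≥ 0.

(0, 0), (3, 0), (1, 4), (0, 4.333)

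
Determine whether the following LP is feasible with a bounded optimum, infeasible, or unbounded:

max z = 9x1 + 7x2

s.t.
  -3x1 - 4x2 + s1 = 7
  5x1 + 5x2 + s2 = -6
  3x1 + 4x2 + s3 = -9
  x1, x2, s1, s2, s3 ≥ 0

Infeasible (no feasible solution exists)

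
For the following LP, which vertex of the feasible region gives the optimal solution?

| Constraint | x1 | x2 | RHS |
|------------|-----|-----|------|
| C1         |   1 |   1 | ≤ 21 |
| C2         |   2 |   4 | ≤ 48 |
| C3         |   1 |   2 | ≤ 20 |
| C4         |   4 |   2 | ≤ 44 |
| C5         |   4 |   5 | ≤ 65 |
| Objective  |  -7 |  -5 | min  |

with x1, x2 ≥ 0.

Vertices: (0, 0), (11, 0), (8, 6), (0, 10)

Evaluate the objective at each vertex of the feasible region:
  z(0, 0) = 0
  z(11, 0) = -77
  z(8, 6) = -86  ←
  z(0, 10) = -50
The minimum is at x1 = 8, x2 = 6.

(8, 6)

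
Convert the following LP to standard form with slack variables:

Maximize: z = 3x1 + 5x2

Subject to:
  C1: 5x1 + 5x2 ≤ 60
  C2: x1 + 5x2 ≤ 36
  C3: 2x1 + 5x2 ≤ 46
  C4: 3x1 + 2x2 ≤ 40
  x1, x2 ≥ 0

max z = 3x1 + 5x2

s.t.
  5x1 + 5x2 + s1 = 60
  x1 + 5x2 + s2 = 36
  2x1 + 5x2 + s3 = 46
  3x1 + 2x2 + s4 = 40
  x1, x2, s1, s2, s3, s4 ≥ 0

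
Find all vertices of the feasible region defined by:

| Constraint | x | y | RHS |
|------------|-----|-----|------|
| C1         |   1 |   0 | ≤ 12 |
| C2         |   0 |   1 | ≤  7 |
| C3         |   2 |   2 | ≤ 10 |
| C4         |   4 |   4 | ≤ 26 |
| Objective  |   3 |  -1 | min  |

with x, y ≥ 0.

(0, 0), (5, 0), (0, 5)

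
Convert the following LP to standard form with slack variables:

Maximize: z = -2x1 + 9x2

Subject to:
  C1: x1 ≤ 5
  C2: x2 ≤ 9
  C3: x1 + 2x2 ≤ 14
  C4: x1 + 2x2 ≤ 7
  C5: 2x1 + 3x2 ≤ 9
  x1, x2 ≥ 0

max z = -2x1 + 9x2

s.t.
  x1 + s1 = 5
  x2 + s2 = 9
  x1 + 2x2 + s3 = 14
  x1 + 2x2 + s4 = 7
  2x1 + 3x2 + s5 = 9
  x1, x2, s1, s2, s3, s4, s5 ≥ 0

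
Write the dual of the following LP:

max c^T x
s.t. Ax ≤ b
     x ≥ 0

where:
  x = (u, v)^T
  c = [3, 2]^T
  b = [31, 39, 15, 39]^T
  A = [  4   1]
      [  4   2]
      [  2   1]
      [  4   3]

Primal max cᵀx s.t. Ax ≤ b, x ≥ 0  →  Dual min bᵀy s.t. Aᵀy ≥ c, y ≥ 0.

Minimize: z = 31y1 + 39y2 + 15y3 + 39y4

Subject to:
  4y1 + 4y2 + 2y3 + 4y4 ≥ 3
  y1 + 2y2 + y3 + 3y4 ≥ 2
  y1, y2, y3, y4 ≥ 0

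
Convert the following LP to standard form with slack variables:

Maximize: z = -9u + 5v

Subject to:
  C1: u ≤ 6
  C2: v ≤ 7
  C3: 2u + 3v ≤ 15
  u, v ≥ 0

max z = -9u + 5v

s.t.
  u + s1 = 6
  v + s2 = 7
  2u + 3v + s3 = 15
  u, v, s1, s2, s3 ≥ 0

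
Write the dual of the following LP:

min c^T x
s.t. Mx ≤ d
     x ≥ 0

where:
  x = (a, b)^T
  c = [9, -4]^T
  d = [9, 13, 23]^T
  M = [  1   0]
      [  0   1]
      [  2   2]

Primal min cᵀx s.t. Ax ≤ b, x ≥ 0  →  Dual max −bᵀy s.t. Aᵀy ≥ −c, y ≥ 0.

Maximize: z = -9y1 - 13y2 - 23y3

Subject to:
  y1 + 2y3 ≥ -9
  y2 + 2y3 ≥ 4
  y1, y2, y3 ≥ 0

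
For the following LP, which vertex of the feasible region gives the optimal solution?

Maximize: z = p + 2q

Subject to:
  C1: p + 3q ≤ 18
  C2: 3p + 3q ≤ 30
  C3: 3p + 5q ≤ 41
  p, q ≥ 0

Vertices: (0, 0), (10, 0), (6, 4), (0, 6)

Evaluate the objective at each vertex of the feasible region:
  z(0, 0) = 0
  z(10, 0) = 10
  z(6, 4) = 14  ←
  z(0, 6) = 12
The maximum is at p = 6, q = 4.

(6, 4)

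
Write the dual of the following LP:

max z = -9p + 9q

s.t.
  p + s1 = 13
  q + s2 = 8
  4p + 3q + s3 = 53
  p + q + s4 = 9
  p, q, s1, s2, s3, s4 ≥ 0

Primal max cᵀx s.t. Ax ≤ b, x ≥ 0  →  Dual min bᵀy s.t. Aᵀy ≥ c, y ≥ 0.

Minimize: z = 13y1 + 8y2 + 53y3 + 9y4

Subject to:
  y1 + 4y3 + y4 ≥ -9
  y2 + 3y3 + y4 ≥ 9
  y1, y2, y3, y4 ≥ 0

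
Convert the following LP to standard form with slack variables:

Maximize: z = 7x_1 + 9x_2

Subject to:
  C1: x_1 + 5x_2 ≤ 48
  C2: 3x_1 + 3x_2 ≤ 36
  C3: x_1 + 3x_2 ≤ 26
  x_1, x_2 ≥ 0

max z = 7x_1 + 9x_2

s.t.
  x_1 + 5x_2 + s1 = 48
  3x_1 + 3x_2 + s2 = 36
  x_1 + 3x_2 + s3 = 26
  x_1, x_2, s1, s2, s3 ≥ 0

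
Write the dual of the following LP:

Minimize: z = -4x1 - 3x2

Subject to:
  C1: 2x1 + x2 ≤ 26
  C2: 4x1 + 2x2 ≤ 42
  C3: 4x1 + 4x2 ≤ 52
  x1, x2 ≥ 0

Primal min cᵀx s.t. Ax ≤ b, x ≥ 0  →  Dual max −bᵀy s.t. Aᵀy ≥ −c, y ≥ 0.

Maximize: z = -26y1 - 42y2 - 52y3

Subject to:
  2y1 + 4y2 + 4y3 ≥ 4
  y1 + 2y2 + 4y3 ≥ 3
  y1, y2, y3 ≥ 0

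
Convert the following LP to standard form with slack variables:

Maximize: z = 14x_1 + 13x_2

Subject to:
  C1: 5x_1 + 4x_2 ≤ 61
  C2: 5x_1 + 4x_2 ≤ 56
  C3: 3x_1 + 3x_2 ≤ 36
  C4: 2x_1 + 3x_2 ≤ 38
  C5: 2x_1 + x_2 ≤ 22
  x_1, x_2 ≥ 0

max z = 14x_1 + 13x_2

s.t.
  5x_1 + 4x_2 + s1 = 61
  5x_1 + 4x_2 + s2 = 56
  3x_1 + 3x_2 + s3 = 36
  2x_1 + 3x_2 + s4 = 38
  2x_1 + x_2 + s5 = 22
  x_1, x_2, s1, s2, s3, s4, s5 ≥ 0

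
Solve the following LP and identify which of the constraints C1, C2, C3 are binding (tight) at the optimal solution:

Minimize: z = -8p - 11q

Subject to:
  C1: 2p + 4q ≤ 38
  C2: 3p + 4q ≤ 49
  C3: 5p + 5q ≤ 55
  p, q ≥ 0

At p = 3, q = 8, compute slack b - a·x for each constraint:
  C1: 38 − 38 = 0  (binding)
  C2: 49 − 41 = 8  (slack)
  C3: 55 − 55 = 0  (binding)

Optimal: p = 3, q = 8
Binding: C1, C3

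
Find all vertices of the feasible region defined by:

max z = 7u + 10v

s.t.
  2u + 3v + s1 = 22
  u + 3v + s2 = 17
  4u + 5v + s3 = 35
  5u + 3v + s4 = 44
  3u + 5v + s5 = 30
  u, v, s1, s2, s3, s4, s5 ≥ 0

(0, 0), (8.75, 0), (5, 3), (1.25, 5.25), (0, 5.667)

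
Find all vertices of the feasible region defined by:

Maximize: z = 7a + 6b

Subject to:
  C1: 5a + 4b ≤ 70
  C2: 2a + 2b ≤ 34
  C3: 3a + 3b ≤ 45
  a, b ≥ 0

(0, 0), (14, 0), (10, 5), (0, 15)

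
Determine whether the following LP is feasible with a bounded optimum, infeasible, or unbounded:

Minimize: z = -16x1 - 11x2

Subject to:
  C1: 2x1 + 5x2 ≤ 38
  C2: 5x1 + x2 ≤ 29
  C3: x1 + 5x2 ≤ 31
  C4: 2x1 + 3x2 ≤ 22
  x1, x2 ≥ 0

Feasible with a bounded optimal solution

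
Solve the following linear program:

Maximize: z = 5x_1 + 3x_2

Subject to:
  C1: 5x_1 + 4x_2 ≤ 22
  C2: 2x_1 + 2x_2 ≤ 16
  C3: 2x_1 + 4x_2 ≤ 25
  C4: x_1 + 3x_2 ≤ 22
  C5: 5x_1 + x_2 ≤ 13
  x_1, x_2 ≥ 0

Evaluate the objective at each vertex of the feasible region:
  z(0, 0) = 0
  z(2.6, 0) = 13
  z(2, 3) = 19  ←
  z(0, 5.5) = 16.5
The maximum is at x_1 = 2, x_2 = 3.

x_1 = 2, x_2 = 3, z = 19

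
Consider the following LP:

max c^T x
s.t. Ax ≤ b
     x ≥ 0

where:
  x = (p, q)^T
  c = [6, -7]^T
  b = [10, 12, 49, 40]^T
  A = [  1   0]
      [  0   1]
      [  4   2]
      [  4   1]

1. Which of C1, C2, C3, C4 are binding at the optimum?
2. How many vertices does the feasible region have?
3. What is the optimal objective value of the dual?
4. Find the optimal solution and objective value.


1. C1, C4
2. 5
3. 60
4. p = 10, q = 0, z = 60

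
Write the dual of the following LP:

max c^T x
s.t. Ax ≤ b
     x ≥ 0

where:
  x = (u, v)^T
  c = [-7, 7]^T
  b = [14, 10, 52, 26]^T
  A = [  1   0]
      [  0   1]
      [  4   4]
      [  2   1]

Primal max cᵀx s.t. Ax ≤ b, x ≥ 0  →  Dual min bᵀy s.t. Aᵀy ≥ c, y ≥ 0.

Minimize: z = 14y1 + 10y2 + 52y3 + 26y4

Subject to:
  y1 + 4y3 + 2y4 ≥ -7
  y2 + 4y3 + y4 ≥ 7
  y1, y2, y3, y4 ≥ 0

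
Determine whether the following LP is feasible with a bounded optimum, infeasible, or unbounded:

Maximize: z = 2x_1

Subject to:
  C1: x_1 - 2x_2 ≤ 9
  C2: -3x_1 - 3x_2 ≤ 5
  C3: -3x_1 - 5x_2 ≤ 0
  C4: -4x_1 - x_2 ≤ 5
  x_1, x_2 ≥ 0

Unbounded (objective can increase without bound)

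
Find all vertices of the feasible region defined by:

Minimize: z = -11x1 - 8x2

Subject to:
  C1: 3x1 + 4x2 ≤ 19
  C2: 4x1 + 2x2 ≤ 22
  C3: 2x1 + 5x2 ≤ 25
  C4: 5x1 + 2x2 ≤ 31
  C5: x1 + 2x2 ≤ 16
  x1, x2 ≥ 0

(0, 0), (5.5, 0), (5, 1), (0, 4.75)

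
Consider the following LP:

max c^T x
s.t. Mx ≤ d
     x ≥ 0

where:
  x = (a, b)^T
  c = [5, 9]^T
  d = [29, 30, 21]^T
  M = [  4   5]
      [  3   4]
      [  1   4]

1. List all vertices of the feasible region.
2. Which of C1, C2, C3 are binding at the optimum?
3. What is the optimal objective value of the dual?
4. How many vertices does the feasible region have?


1. (0, 0), (7.25, 0), (1, 5), (0, 5.25)
2. C1, C3
3. 50
4. 4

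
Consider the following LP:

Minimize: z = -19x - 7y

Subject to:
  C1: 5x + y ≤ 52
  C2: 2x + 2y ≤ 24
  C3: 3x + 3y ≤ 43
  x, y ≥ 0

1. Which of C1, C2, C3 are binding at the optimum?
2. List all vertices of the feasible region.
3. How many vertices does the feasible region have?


1. C1, C2
2. (0, 0), (10.4, 0), (10, 2), (0, 12)
3. 4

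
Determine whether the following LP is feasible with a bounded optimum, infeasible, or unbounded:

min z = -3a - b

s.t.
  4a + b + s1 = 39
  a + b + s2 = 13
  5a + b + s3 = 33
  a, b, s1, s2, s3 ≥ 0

Feasible with a bounded optimal solution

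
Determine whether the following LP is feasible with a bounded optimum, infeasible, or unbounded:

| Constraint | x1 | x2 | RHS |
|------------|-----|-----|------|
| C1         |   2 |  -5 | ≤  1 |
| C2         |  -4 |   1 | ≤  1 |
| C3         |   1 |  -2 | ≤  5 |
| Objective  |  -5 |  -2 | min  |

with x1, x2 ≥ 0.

Unbounded (objective can decrease without bound)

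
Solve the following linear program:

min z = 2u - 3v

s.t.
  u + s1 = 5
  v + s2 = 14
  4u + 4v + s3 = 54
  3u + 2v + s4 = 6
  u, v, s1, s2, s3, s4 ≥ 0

Evaluate the objective at each vertex of the feasible region:
  z(0, 0) = 0
  z(2, 0) = 4
  z(0, 3) = -9  ←
The minimum is at u = 0, v = 3.

u = 0, v = 3, z = -9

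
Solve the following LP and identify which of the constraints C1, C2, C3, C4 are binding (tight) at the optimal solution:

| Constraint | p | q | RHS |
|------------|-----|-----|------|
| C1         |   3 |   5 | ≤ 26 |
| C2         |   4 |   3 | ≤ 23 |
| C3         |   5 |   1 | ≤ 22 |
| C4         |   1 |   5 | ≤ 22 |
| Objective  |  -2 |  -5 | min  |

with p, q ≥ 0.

At p = 2, q = 4, compute slack b - a·x for each constraint:
  C1: 26 − 26 = 0  (binding)
  C2: 23 − 20 = 3  (slack)
  C3: 22 − 14 = 8  (slack)
  C4: 22 − 22 = 0  (binding)

Optimal: p = 2, q = 4
Binding: C1, C4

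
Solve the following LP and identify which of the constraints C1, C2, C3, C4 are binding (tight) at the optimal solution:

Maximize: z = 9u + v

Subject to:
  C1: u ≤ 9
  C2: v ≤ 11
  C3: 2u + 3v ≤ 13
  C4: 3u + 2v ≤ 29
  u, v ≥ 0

At u = 6.5, v = 0, compute slack b - a·x for each constraint:
  C1: 9 − 6.5 = 2.5  (slack)
  C2: 11 − 0 = 11  (slack)
  C3: 13 − 13 = 0  (binding)
  C4: 29 − 19.5 = 9.5  (slack)

Optimal: u = 6.5, v = 0
Binding: C3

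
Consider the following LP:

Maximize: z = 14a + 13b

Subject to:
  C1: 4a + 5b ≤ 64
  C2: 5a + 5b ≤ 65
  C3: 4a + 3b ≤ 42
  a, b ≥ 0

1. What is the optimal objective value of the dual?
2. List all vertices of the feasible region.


1. 172
2. (0, 0), (10.5, 0), (3, 10), (1, 12), (0, 12.8)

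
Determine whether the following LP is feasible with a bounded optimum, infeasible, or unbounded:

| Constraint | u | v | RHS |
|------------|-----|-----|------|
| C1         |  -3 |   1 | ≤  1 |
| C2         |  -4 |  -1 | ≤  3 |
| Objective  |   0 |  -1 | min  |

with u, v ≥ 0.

Unbounded (objective can decrease without bound)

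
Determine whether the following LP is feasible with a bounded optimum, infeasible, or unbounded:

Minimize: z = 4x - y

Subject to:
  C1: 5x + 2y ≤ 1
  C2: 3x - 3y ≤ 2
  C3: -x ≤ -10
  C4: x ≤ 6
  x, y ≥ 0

Infeasible (no feasible solution exists)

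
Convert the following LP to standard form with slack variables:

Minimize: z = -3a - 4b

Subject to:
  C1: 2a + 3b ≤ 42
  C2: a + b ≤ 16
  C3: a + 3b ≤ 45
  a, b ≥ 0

min z = -3a - 4b

s.t.
  2a + 3b + s1 = 42
  a + b + s2 = 16
  a + 3b + s3 = 45
  a, b, s1, s2, s3 ≥ 0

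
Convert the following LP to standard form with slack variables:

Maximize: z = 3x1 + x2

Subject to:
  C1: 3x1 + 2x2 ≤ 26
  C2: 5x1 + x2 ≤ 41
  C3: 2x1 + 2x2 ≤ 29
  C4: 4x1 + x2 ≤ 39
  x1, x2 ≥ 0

max z = 3x1 + x2

s.t.
  3x1 + 2x2 + s1 = 26
  5x1 + x2 + s2 = 41
  2x1 + 2x2 + s3 = 29
  4x1 + x2 + s4 = 39
  x1, x2, s1, s2, s3, s4 ≥ 0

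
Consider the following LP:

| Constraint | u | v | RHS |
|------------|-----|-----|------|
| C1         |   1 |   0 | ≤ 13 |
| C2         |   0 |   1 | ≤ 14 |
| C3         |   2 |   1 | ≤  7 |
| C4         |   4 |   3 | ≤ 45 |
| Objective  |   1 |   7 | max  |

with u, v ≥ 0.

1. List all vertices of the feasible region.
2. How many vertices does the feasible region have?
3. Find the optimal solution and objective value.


1. (0, 0), (3.5, 0), (0, 7)
2. 3
3. u = 0, v = 7, z = 49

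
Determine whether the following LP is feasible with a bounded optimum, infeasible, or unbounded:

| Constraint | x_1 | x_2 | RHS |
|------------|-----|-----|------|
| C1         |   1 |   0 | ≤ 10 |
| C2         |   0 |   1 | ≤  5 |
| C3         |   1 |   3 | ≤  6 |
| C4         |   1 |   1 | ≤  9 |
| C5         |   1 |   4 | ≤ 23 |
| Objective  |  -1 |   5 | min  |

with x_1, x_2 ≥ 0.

Feasible with a bounded optimal solution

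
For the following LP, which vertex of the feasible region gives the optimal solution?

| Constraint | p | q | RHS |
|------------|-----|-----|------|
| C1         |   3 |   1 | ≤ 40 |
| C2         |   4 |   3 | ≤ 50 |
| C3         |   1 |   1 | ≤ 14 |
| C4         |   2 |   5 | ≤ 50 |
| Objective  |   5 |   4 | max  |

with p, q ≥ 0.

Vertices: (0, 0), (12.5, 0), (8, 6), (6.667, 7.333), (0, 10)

Evaluate the objective at each vertex of the feasible region:
  z(0, 0) = 0
  z(12.5, 0) = 62.5
  z(8, 6) = 64  ←
  z(6.667, 7.333) = 62.67
  z(0, 10) = 40
The maximum is at p = 8, q = 6.

(8, 6)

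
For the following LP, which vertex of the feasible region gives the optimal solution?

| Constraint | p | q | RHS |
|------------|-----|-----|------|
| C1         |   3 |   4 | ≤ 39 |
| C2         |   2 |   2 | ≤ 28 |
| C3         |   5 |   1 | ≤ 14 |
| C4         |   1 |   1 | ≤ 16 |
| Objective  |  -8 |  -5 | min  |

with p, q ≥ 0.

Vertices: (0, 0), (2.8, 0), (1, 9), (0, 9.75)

Evaluate the objective at each vertex of the feasible region:
  z(0, 0) = 0
  z(2.8, 0) = -22.4
  z(1, 9) = -53  ←
  z(0, 9.75) = -48.75
The minimum is at p = 1, q = 9.

(1, 9)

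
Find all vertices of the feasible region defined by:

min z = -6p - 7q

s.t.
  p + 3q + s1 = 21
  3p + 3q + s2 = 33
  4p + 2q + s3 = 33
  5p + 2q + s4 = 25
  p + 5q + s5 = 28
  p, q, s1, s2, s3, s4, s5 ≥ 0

(0, 0), (5, 0), (3, 5), (0, 5.6)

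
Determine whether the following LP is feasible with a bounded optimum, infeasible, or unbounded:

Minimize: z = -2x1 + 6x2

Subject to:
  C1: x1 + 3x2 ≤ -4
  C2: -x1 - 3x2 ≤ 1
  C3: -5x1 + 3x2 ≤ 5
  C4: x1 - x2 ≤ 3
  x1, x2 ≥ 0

Infeasible (no feasible solution exists)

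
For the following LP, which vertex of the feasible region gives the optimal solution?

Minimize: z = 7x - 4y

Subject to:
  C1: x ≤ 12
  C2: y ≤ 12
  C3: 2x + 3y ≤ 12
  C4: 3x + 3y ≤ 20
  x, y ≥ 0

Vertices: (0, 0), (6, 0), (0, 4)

Evaluate the objective at each vertex of the feasible region:
  z(0, 0) = 0
  z(6, 0) = 42
  z(0, 4) = -16  ←
The minimum is at x = 0, y = 4.

(0, 4)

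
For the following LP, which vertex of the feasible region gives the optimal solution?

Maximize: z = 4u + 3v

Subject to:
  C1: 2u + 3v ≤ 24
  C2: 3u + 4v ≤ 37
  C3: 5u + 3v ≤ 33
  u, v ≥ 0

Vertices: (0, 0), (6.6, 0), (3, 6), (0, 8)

Evaluate the objective at each vertex of the feasible region:
  z(0, 0) = 0
  z(6.6, 0) = 26.4
  z(3, 6) = 30  ←
  z(0, 8) = 24
The maximum is at u = 3, v = 6.

(3, 6)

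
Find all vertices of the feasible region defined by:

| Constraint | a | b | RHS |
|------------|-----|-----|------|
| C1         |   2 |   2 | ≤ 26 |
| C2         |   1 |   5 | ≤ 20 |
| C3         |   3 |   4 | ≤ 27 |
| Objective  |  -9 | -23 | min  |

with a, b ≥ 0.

(0, 0), (9, 0), (5, 3), (0, 4)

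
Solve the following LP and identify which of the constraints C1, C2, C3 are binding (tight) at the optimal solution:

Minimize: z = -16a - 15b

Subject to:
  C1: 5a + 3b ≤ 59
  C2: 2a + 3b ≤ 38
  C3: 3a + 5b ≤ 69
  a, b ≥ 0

At a = 7, b = 8, compute slack b - a·x for each constraint:
  C1: 59 − 59 = 0  (binding)
  C2: 38 − 38 = 0  (binding)
  C3: 69 − 61 = 8  (slack)

Optimal: a = 7, b = 8
Binding: C1, C2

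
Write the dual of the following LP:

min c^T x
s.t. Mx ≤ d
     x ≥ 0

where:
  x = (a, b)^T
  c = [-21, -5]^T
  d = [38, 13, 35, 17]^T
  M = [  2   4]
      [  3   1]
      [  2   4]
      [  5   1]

Primal min cᵀx s.t. Ax ≤ b, x ≥ 0  →  Dual max −bᵀy s.t. Aᵀy ≥ −c, y ≥ 0.

Maximize: z = -38y1 - 13y2 - 35y3 - 17y4

Subject to:
  2y1 + 3y2 + 2y3 + 5y4 ≥ 21
  4y1 + y2 + 4y3 + y4 ≥ 5
  y1, y2, y3, y4 ≥ 0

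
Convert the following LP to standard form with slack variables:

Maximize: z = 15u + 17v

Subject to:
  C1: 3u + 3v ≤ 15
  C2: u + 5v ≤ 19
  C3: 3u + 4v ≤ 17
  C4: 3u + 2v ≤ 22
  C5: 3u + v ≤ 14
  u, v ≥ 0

max z = 15u + 17v

s.t.
  3u + 3v + s1 = 15
  u + 5v + s2 = 19
  3u + 4v + s3 = 17
  3u + 2v + s4 = 22
  3u + v + s5 = 14
  u, v, s1, s2, s3, s4, s5 ≥ 0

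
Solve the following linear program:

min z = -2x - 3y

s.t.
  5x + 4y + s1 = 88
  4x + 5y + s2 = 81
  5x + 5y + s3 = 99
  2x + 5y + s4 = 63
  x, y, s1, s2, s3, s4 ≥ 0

Evaluate the objective at each vertex of the feasible region:
  z(0, 0) = 0
  z(17.6, 0) = -35.2
  z(12.89, 5.889) = -43.44
  z(9, 9) = -45  ←
  z(0, 12.6) = -37.8
The minimum is at x = 9, y = 9.

x = 9, y = 9, z = -45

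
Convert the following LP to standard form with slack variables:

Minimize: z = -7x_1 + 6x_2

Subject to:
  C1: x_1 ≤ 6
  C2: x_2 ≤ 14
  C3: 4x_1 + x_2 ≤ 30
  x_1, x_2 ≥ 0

min z = -7x_1 + 6x_2

s.t.
  x_1 + s1 = 6
  x_2 + s2 = 14
  4x_1 + x_2 + s3 = 30
  x_1, x_2, s1, s2, s3 ≥ 0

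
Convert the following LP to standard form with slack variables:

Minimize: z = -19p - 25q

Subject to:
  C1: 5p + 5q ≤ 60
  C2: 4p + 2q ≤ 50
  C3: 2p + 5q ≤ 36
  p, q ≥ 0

min z = -19p - 25q

s.t.
  5p + 5q + s1 = 60
  4p + 2q + s2 = 50
  2p + 5q + s3 = 36
  p, q, s1, s2, s3 ≥ 0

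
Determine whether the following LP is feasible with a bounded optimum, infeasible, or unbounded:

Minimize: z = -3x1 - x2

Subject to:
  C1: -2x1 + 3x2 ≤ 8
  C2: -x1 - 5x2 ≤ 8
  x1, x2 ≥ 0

Unbounded (objective can decrease without bound)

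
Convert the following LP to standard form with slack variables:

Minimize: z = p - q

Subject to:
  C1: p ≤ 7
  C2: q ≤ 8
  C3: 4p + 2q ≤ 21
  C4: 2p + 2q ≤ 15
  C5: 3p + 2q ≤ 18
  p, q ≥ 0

min z = p - q

s.t.
  p + s1 = 7
  q + s2 = 8
  4p + 2q + s3 = 21
  2p + 2q + s4 = 15
  3p + 2q + s5 = 18
  p, q, s1, s2, s3, s4, s5 ≥ 0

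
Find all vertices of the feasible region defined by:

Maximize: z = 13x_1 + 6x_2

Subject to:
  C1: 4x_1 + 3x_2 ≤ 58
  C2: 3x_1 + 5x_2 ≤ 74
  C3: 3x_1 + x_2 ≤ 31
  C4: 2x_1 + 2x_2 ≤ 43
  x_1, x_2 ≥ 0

(0, 0), (10.33, 0), (7, 10), (6.182, 11.09), (0, 14.8)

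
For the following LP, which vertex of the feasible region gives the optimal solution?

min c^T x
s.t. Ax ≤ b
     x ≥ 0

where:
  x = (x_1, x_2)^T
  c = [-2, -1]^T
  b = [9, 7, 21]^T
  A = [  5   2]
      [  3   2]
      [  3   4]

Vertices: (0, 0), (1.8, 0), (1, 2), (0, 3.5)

Evaluate the objective at each vertex of the feasible region:
  z(0, 0) = 0
  z(1.8, 0) = -3.6
  z(1, 2) = -4  ←
  z(0, 3.5) = -3.5
The minimum is at x_1 = 1, x_2 = 2.

(1, 2)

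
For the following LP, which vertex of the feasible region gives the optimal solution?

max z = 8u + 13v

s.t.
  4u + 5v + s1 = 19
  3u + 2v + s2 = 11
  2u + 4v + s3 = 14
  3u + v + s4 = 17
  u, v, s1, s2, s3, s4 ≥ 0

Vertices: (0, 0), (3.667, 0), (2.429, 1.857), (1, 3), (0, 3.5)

Evaluate the objective at each vertex of the feasible region:
  z(0, 0) = 0
  z(3.667, 0) = 29.33
  z(2.429, 1.857) = 43.57
  z(1, 3) = 47  ←
  z(0, 3.5) = 45.5
The maximum is at u = 1, v = 3.

(1, 3)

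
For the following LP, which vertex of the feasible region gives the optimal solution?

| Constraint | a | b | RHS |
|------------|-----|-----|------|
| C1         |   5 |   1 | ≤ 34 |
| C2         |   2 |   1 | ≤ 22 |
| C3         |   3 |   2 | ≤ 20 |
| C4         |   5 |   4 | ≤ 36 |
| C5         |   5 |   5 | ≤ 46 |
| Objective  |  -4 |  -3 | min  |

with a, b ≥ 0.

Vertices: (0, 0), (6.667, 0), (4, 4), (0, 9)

Evaluate the objective at each vertex of the feasible region:
  z(0, 0) = 0
  z(6.667, 0) = -26.67
  z(4, 4) = -28  ←
  z(0, 9) = -27
The minimum is at a = 4, b = 4.

(4, 4)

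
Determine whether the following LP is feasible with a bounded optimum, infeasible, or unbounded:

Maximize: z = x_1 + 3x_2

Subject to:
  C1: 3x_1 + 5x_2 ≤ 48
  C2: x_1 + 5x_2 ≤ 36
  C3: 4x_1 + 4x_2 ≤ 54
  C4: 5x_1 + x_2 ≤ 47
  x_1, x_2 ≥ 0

Feasible with a bounded optimal solution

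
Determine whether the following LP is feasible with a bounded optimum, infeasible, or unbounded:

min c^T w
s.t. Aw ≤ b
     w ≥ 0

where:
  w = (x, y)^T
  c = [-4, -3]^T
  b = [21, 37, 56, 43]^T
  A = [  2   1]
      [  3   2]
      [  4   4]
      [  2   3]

Feasible with a bounded optimal solution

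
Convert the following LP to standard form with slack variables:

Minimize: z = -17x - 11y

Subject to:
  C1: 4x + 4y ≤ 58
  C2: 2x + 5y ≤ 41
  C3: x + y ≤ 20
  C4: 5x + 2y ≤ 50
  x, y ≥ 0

min z = -17x - 11y

s.t.
  4x + 4y + s1 = 58
  2x + 5y + s2 = 41
  x + y + s3 = 20
  5x + 2y + s4 = 50
  x, y, s1, s2, s3, s4 ≥ 0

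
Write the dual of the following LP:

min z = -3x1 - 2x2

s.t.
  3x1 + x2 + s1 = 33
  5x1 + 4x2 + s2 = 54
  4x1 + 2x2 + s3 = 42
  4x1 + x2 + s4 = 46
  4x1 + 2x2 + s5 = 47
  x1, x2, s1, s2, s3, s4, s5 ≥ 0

Primal min cᵀx s.t. Ax ≤ b, x ≥ 0  →  Dual max −bᵀy s.t. Aᵀy ≥ −c, y ≥ 0.

Maximize: z = -33y1 - 54y2 - 42y3 - 46y4 - 47y5

Subject to:
  3y1 + 5y2 + 4y3 + 4y4 + 4y5 ≥ 3
  y1 + 4y2 + 2y3 + y4 + 2y5 ≥ 2
  y1, y2, y3, y4, y5 ≥ 0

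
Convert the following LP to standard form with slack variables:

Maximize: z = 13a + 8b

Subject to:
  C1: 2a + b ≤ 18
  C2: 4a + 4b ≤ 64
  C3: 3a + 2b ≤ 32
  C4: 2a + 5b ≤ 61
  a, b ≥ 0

max z = 13a + 8b

s.t.
  2a + b + s1 = 18
  4a + 4b + s2 = 64
  3a + 2b + s3 = 32
  2a + 5b + s4 = 61
  a, b, s1, s2, s3, s4 ≥ 0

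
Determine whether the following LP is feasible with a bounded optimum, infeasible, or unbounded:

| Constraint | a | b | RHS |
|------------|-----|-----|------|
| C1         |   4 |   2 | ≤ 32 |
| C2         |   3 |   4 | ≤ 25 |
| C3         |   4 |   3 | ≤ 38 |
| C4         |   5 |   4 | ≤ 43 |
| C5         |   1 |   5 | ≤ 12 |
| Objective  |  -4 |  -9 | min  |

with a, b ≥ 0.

Feasible with a bounded optimal solution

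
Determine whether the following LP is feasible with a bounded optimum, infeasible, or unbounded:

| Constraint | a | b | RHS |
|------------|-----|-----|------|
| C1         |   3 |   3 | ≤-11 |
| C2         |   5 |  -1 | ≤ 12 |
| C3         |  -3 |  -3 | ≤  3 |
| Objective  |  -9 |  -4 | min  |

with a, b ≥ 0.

Infeasible (no feasible solution exists)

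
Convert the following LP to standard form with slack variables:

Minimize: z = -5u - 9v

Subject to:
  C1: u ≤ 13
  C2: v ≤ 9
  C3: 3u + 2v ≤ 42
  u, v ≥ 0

min z = -5u - 9v

s.t.
  u + s1 = 13
  v + s2 = 9
  3u + 2v + s3 = 42
  u, v, s1, s2, s3 ≥ 0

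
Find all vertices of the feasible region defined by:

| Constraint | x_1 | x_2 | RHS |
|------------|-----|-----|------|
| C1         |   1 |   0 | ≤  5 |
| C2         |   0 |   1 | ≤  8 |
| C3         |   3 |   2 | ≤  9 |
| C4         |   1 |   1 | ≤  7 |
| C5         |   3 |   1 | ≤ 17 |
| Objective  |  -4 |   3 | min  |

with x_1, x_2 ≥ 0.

(0, 0), (3, 0), (0, 4.5)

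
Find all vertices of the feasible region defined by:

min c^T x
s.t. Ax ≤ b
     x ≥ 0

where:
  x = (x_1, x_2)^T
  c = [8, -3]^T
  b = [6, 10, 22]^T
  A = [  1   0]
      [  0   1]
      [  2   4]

(0, 0), (6, 0), (6, 2.5), (0, 5.5)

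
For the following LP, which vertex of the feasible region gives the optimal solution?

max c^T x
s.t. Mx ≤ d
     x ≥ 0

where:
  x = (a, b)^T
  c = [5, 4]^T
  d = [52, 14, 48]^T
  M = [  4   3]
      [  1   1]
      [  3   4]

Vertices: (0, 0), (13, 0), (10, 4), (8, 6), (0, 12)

Evaluate the objective at each vertex of the feasible region:
  z(0, 0) = 0
  z(13, 0) = 65
  z(10, 4) = 66  ←
  z(8, 6) = 64
  z(0, 12) = 48
The maximum is at a = 10, b = 4.

(10, 4)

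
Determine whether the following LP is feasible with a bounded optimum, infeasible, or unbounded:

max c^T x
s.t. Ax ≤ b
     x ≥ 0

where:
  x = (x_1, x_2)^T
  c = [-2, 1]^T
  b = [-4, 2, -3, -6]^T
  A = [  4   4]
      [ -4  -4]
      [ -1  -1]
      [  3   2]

Infeasible (no feasible solution exists)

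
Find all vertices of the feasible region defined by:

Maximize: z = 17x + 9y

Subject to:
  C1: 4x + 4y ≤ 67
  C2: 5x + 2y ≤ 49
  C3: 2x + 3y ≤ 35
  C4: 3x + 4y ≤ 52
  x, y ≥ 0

(0, 0), (9.8, 0), (7, 7), (0, 11.67)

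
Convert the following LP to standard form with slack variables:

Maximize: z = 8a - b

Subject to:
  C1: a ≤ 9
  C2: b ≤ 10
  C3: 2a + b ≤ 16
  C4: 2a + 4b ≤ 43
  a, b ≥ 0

max z = 8a - b

s.t.
  a + s1 = 9
  b + s2 = 10
  2a + b + s3 = 16
  2a + 4b + s4 = 43
  a, b, s1, s2, s3, s4 ≥ 0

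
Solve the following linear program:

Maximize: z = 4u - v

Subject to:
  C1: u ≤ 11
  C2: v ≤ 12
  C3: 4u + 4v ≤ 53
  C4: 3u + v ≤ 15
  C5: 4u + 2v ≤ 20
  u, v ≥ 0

Evaluate the objective at each vertex of the feasible region:
  z(0, 0) = 0
  z(5, 0) = 20  ←
  z(0, 10) = -10
The maximum is at u = 5, v = 0.

u = 5, v = 0, z = 20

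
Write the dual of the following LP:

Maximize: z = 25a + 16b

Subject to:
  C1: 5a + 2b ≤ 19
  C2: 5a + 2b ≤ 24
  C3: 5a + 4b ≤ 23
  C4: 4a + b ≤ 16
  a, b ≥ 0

Primal max cᵀx s.t. Ax ≤ b, x ≥ 0  →  Dual min bᵀy s.t. Aᵀy ≥ c, y ≥ 0.

Minimize: z = 19y1 + 24y2 + 23y3 + 16y4

Subject to:
  5y1 + 5y2 + 5y3 + 4y4 ≥ 25
  2y1 + 2y2 + 4y3 + y4 ≥ 16
  y1, y2, y3, y4 ≥ 0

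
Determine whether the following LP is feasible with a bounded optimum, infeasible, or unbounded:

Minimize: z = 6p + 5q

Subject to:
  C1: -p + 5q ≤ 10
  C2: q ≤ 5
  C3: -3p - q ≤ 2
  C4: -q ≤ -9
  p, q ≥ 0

Infeasible (no feasible solution exists)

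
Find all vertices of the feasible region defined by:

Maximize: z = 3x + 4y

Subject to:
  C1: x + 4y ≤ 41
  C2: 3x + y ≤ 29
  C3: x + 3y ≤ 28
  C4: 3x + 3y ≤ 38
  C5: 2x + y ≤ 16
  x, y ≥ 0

(0, 0), (8, 0), (4, 8), (0, 9.333)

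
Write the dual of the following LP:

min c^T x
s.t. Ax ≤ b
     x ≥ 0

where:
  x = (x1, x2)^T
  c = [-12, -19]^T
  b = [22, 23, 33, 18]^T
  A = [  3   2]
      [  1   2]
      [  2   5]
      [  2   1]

Primal min cᵀx s.t. Ax ≤ b, x ≥ 0  →  Dual max −bᵀy s.t. Aᵀy ≥ −c, y ≥ 0.

Maximize: z = -22y1 - 23y2 - 33y3 - 18y4

Subject to:
  3y1 + y2 + 2y3 + 2y4 ≥ 12
  2y1 + 2y2 + 5y3 + y4 ≥ 19
  y1, y2, y3, y4 ≥ 0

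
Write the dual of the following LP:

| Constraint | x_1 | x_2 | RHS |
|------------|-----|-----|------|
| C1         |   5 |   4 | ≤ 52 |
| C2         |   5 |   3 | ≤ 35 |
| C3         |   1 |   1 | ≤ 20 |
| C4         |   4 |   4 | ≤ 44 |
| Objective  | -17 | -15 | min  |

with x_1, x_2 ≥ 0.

Primal min cᵀx s.t. Ax ≤ b, x ≥ 0  →  Dual max −bᵀy s.t. Aᵀy ≥ −c, y ≥ 0.

Maximize: z = -52y1 - 35y2 - 20y3 - 44y4

Subject to:
  5y1 + 5y2 + y3 + 4y4 ≥ 17
  4y1 + 3y2 + y3 + 4y4 ≥ 15
  y1, y2, y3, y4 ≥ 0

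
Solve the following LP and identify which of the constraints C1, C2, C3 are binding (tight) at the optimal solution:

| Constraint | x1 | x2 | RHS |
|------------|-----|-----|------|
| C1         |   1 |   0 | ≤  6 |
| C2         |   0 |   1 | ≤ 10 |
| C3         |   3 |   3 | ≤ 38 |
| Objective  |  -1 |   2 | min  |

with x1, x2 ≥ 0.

At x1 = 6, x2 = 0, compute slack b - a·x for each constraint:
  C1: 6 − 6 = 0  (binding)
  C2: 10 − 0 = 10  (slack)
  C3: 38 − 18 = 20  (slack)

Optimal: x1 = 6, x2 = 0
Binding: C1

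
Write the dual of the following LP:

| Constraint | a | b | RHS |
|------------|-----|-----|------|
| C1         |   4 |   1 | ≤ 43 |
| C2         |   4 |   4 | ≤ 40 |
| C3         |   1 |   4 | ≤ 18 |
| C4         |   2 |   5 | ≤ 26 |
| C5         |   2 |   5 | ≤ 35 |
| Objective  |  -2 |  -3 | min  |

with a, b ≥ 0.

Primal min cᵀx s.t. Ax ≤ b, x ≥ 0  →  Dual max −bᵀy s.t. Aᵀy ≥ −c, y ≥ 0.

Maximize: z = -43y1 - 40y2 - 18y3 - 26y4 - 35y5

Subject to:
  4y1 + 4y2 + y3 + 2y4 + 2y5 ≥ 2
  y1 + 4y2 + 4y3 + 5y4 + 5y5 ≥ 3
  y1, y2, y3, y4, y5 ≥ 0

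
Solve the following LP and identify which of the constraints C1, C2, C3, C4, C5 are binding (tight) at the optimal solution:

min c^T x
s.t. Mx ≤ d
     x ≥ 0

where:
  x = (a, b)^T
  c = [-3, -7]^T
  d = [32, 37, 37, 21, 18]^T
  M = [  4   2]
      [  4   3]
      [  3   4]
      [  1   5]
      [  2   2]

At a = 6, b = 3, compute slack b - a·x for each constraint:
  C1: 32 − 30 = 2  (slack)
  C2: 37 − 33 = 4  (slack)
  C3: 37 − 30 = 7  (slack)
  C4: 21 − 21 = 0  (binding)
  C5: 18 − 18 = 0  (binding)

Optimal: a = 6, b = 3
Binding: C4, C5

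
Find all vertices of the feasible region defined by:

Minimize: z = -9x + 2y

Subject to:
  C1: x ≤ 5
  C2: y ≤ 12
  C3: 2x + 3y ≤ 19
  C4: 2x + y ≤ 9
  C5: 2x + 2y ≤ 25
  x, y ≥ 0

(0, 0), (4.5, 0), (2, 5), (0, 6.333)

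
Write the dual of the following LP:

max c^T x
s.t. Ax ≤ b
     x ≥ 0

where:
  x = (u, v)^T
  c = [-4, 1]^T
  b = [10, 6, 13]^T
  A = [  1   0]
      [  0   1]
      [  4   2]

Primal max cᵀx s.t. Ax ≤ b, x ≥ 0  →  Dual min bᵀy s.t. Aᵀy ≥ c, y ≥ 0.

Minimize: z = 10y1 + 6y2 + 13y3

Subject to:
  y1 + 4y3 ≥ -4
  y2 + 2y3 ≥ 1
  y1, y2, y3 ≥ 0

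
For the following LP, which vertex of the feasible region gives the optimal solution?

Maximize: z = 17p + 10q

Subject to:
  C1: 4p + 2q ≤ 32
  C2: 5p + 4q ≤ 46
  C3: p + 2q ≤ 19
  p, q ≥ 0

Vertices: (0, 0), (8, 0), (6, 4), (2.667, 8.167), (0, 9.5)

Evaluate the objective at each vertex of the feasible region:
  z(0, 0) = 0
  z(8, 0) = 136
  z(6, 4) = 142  ←
  z(2.667, 8.167) = 127
  z(0, 9.5) = 95
The maximum is at p = 6, q = 4.

(6, 4)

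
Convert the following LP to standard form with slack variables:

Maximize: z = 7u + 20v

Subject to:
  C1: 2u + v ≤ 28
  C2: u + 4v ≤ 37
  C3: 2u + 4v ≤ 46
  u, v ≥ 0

max z = 7u + 20v

s.t.
  2u + v + s1 = 28
  u + 4v + s2 = 37
  2u + 4v + s3 = 46
  u, v, s1, s2, s3 ≥ 0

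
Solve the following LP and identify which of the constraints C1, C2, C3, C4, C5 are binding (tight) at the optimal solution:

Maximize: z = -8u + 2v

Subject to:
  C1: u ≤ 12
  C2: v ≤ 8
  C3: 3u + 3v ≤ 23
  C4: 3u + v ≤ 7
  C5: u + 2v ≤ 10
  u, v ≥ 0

At u = 0, v = 5, compute slack b - a·x for each constraint:
  C1: 12 − 0 = 12  (slack)
  C2: 8 − 5 = 3  (slack)
  C3: 23 − 15 = 8  (slack)
  C4: 7 − 5 = 2  (slack)
  C5: 10 − 10 = 0  (binding)

Optimal: u = 0, v = 5
Binding: C5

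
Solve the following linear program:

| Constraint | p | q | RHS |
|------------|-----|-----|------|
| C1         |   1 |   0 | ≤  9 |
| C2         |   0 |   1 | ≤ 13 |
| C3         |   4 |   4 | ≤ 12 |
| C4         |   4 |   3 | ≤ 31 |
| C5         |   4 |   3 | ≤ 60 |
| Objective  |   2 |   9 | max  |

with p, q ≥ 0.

Evaluate the objective at each vertex of the feasible region:
  z(0, 0) = 0
  z(3, 0) = 6
  z(0, 3) = 27  ←
The maximum is at p = 0, q = 3.

p = 0, q = 3, z = 27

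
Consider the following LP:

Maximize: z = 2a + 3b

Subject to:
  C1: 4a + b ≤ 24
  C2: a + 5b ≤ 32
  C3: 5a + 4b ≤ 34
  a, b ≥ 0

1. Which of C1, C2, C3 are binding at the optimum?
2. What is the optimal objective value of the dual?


1. C2, C3
2. 22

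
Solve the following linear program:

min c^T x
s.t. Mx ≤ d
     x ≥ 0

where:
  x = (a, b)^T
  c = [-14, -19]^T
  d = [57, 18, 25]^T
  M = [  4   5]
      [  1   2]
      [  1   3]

Evaluate the objective at each vertex of the feasible region:
  z(0, 0) = 0
  z(14.25, 0) = -199.5
  z(8, 5) = -207  ←
  z(4, 7) = -189
  z(0, 8.333) = -158.3
The minimum is at a = 8, b = 5.

a = 8, b = 5, z = -207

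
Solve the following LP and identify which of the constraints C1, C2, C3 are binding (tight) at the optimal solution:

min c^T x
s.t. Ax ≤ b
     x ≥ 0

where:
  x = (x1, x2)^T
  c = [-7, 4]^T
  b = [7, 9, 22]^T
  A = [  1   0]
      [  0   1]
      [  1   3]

At x1 = 7, x2 = 0, compute slack b - a·x for each constraint:
  C1: 7 − 7 = 0  (binding)
  C2: 9 − 0 = 9  (slack)
  C3: 22 − 7 = 15  (slack)

Optimal: x1 = 7, x2 = 0
Binding: C1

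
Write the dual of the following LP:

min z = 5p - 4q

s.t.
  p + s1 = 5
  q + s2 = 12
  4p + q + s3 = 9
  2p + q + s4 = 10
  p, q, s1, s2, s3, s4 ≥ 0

Primal min cᵀx s.t. Ax ≤ b, x ≥ 0  →  Dual max −bᵀy s.t. Aᵀy ≥ −c, y ≥ 0.

Maximize: z = -5y1 - 12y2 - 9y3 - 10y4

Subject to:
  y1 + 4y3 + 2y4 ≥ -5
  y2 + y3 + y4 ≥ 4
  y1, y2, y3, y4 ≥ 0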